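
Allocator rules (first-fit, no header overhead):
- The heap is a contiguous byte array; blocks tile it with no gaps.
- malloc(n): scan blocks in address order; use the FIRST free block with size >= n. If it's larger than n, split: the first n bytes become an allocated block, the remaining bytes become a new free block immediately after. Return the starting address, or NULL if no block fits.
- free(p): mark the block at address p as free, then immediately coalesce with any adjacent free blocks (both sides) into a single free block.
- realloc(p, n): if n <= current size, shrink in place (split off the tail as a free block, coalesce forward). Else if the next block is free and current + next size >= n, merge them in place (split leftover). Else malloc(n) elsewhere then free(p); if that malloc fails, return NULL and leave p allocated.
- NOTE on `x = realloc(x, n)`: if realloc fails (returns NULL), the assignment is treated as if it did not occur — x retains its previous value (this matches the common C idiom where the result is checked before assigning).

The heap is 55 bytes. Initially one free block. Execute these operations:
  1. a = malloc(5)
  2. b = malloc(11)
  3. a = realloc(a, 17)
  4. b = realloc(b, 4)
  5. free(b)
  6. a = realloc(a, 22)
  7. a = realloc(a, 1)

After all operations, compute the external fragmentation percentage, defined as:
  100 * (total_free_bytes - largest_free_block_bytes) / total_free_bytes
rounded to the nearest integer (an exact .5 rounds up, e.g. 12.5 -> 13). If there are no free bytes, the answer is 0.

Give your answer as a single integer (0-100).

Op 1: a = malloc(5) -> a = 0; heap: [0-4 ALLOC][5-54 FREE]
Op 2: b = malloc(11) -> b = 5; heap: [0-4 ALLOC][5-15 ALLOC][16-54 FREE]
Op 3: a = realloc(a, 17) -> a = 16; heap: [0-4 FREE][5-15 ALLOC][16-32 ALLOC][33-54 FREE]
Op 4: b = realloc(b, 4) -> b = 5; heap: [0-4 FREE][5-8 ALLOC][9-15 FREE][16-32 ALLOC][33-54 FREE]
Op 5: free(b) -> (freed b); heap: [0-15 FREE][16-32 ALLOC][33-54 FREE]
Op 6: a = realloc(a, 22) -> a = 16; heap: [0-15 FREE][16-37 ALLOC][38-54 FREE]
Op 7: a = realloc(a, 1) -> a = 16; heap: [0-15 FREE][16-16 ALLOC][17-54 FREE]
Free blocks: [16 38] total_free=54 largest=38 -> 100*(54-38)/54 = 1600/54 ≈ 29.630 -> rounds to 30

Answer: 30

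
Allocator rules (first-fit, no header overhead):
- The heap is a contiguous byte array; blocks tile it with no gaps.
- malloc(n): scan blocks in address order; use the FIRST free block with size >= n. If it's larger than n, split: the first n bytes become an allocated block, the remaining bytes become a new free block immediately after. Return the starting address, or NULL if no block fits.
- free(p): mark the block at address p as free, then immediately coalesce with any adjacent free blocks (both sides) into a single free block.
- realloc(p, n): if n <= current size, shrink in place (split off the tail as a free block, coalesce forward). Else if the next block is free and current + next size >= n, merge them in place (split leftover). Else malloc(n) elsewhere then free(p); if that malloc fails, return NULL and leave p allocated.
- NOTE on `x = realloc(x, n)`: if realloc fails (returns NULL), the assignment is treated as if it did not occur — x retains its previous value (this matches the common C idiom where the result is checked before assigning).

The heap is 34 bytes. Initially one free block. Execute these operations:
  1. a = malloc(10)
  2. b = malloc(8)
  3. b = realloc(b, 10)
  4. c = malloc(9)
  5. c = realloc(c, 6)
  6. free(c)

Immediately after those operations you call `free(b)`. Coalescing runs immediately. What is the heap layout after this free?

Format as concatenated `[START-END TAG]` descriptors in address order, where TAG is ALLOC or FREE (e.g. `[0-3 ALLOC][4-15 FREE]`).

Op 1: a = malloc(10) -> a = 0; heap: [0-9 ALLOC][10-33 FREE]
Op 2: b = malloc(8) -> b = 10; heap: [0-9 ALLOC][10-17 ALLOC][18-33 FREE]
Op 3: b = realloc(b, 10) -> b = 10; heap: [0-9 ALLOC][10-19 ALLOC][20-33 FREE]
Op 4: c = malloc(9) -> c = 20; heap: [0-9 ALLOC][10-19 ALLOC][20-28 ALLOC][29-33 FREE]
Op 5: c = realloc(c, 6) -> c = 20; heap: [0-9 ALLOC][10-19 ALLOC][20-25 ALLOC][26-33 FREE]
Op 6: free(c) -> (freed c); heap: [0-9 ALLOC][10-19 ALLOC][20-33 FREE]
free(b): b = 10 -> block [10-19 ALLOC]; mark free, coalesce with adjacent free neighbors -> [0-9 ALLOC][10-33 FREE]

Answer: [0-9 ALLOC][10-33 FREE]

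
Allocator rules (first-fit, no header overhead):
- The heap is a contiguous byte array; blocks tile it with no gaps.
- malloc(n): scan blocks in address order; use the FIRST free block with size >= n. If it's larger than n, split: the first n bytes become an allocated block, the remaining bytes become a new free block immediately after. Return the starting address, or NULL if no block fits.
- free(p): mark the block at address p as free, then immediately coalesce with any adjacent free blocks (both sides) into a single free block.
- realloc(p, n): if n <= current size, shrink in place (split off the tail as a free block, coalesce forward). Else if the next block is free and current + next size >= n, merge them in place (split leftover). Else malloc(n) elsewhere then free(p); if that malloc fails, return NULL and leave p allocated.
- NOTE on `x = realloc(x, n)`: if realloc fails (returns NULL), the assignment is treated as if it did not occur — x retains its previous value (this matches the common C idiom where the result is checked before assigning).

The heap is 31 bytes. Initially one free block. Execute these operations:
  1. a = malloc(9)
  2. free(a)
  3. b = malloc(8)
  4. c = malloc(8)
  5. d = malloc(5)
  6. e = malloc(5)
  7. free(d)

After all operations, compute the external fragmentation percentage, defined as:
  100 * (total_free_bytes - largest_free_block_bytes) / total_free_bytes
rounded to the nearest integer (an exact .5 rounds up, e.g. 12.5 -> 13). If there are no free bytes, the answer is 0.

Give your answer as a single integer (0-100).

Answer: 50

Derivation:
Op 1: a = malloc(9) -> a = 0; heap: [0-8 ALLOC][9-30 FREE]
Op 2: free(a) -> (freed a); heap: [0-30 FREE]
Op 3: b = malloc(8) -> b = 0; heap: [0-7 ALLOC][8-30 FREE]
Op 4: c = malloc(8) -> c = 8; heap: [0-7 ALLOC][8-15 ALLOC][16-30 FREE]
Op 5: d = malloc(5) -> d = 16; heap: [0-7 ALLOC][8-15 ALLOC][16-20 ALLOC][21-30 FREE]
Op 6: e = malloc(5) -> e = 21; heap: [0-7 ALLOC][8-15 ALLOC][16-20 ALLOC][21-25 ALLOC][26-30 FREE]
Op 7: free(d) -> (freed d); heap: [0-7 ALLOC][8-15 ALLOC][16-20 FREE][21-25 ALLOC][26-30 FREE]
Free blocks: [5 5] total_free=10 largest=5 -> 100*(10-5)/10 = 500/10 = 50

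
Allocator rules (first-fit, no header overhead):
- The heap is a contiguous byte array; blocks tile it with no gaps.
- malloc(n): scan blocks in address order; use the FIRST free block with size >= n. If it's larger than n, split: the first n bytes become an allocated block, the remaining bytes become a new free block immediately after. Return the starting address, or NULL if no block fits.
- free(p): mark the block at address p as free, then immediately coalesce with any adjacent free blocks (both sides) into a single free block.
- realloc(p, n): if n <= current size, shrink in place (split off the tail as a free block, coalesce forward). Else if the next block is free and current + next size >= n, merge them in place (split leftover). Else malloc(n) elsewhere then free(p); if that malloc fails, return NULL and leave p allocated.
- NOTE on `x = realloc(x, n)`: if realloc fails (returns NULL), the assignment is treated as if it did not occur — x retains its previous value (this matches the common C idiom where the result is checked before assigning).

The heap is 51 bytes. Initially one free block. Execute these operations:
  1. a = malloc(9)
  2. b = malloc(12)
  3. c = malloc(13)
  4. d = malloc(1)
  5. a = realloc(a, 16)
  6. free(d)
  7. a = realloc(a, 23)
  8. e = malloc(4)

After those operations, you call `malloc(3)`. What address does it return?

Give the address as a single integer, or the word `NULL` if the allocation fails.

Op 1: a = malloc(9) -> a = 0; heap: [0-8 ALLOC][9-50 FREE]
Op 2: b = malloc(12) -> b = 9; heap: [0-8 ALLOC][9-20 ALLOC][21-50 FREE]
Op 3: c = malloc(13) -> c = 21; heap: [0-8 ALLOC][9-20 ALLOC][21-33 ALLOC][34-50 FREE]
Op 4: d = malloc(1) -> d = 34; heap: [0-8 ALLOC][9-20 ALLOC][21-33 ALLOC][34-34 ALLOC][35-50 FREE]
Op 5: a = realloc(a, 16) -> a = 35; heap: [0-8 FREE][9-20 ALLOC][21-33 ALLOC][34-34 ALLOC][35-50 ALLOC]
Op 6: free(d) -> (freed d); heap: [0-8 FREE][9-20 ALLOC][21-33 ALLOC][34-34 FREE][35-50 ALLOC]
Op 7: a = realloc(a, 23) -> NULL (a unchanged); heap: [0-8 FREE][9-20 ALLOC][21-33 ALLOC][34-34 FREE][35-50 ALLOC]
Op 8: e = malloc(4) -> e = 0; heap: [0-3 ALLOC][4-8 FREE][9-20 ALLOC][21-33 ALLOC][34-34 FREE][35-50 ALLOC]
malloc(3): first-fit scan over [0-3 ALLOC][4-8 FREE][9-20 ALLOC][21-33 ALLOC][34-34 FREE][35-50 ALLOC] -> 4

Answer: 4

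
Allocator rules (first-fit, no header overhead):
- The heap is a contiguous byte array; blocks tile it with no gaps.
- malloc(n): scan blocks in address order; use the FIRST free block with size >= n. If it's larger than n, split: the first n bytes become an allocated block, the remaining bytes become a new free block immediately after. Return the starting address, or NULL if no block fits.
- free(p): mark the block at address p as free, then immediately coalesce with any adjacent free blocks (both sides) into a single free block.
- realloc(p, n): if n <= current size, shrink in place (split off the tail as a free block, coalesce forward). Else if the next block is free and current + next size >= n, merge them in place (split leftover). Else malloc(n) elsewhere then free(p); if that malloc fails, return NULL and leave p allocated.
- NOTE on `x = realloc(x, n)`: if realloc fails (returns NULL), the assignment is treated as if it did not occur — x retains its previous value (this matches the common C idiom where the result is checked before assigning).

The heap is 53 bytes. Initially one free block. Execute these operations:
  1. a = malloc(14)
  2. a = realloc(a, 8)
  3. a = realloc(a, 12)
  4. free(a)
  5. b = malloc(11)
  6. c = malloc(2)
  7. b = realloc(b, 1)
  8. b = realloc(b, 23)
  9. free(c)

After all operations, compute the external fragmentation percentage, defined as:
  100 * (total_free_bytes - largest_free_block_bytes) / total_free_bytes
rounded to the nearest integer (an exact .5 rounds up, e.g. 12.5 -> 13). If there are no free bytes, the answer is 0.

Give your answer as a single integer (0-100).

Answer: 43

Derivation:
Op 1: a = malloc(14) -> a = 0; heap: [0-13 ALLOC][14-52 FREE]
Op 2: a = realloc(a, 8) -> a = 0; heap: [0-7 ALLOC][8-52 FREE]
Op 3: a = realloc(a, 12) -> a = 0; heap: [0-11 ALLOC][12-52 FREE]
Op 4: free(a) -> (freed a); heap: [0-52 FREE]
Op 5: b = malloc(11) -> b = 0; heap: [0-10 ALLOC][11-52 FREE]
Op 6: c = malloc(2) -> c = 11; heap: [0-10 ALLOC][11-12 ALLOC][13-52 FREE]
Op 7: b = realloc(b, 1) -> b = 0; heap: [0-0 ALLOC][1-10 FREE][11-12 ALLOC][13-52 FREE]
Op 8: b = realloc(b, 23) -> b = 13; heap: [0-10 FREE][11-12 ALLOC][13-35 ALLOC][36-52 FREE]
Op 9: free(c) -> (freed c); heap: [0-12 FREE][13-35 ALLOC][36-52 FREE]
Free blocks: [13 17] total_free=30 largest=17 -> 100*(30-17)/30 = 1300/30 ≈ 43.333 -> rounds to 43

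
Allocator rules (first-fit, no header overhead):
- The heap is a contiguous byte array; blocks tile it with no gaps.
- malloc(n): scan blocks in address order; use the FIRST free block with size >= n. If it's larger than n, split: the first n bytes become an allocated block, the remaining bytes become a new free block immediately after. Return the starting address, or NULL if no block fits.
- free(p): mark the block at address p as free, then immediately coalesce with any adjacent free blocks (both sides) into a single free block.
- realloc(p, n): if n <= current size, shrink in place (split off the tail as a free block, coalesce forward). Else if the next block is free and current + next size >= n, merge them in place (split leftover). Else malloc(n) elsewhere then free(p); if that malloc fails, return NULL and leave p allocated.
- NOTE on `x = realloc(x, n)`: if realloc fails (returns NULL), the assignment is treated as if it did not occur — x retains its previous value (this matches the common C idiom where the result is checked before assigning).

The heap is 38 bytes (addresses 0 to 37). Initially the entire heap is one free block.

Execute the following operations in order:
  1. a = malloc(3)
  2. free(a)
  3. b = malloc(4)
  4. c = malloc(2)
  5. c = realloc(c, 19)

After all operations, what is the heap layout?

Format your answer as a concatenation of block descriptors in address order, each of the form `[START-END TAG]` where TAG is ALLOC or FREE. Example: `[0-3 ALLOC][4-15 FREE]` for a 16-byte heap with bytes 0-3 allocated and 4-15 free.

Answer: [0-3 ALLOC][4-22 ALLOC][23-37 FREE]

Derivation:
Op 1: a = malloc(3) -> a = 0; heap: [0-2 ALLOC][3-37 FREE]
Op 2: free(a) -> (freed a); heap: [0-37 FREE]
Op 3: b = malloc(4) -> b = 0; heap: [0-3 ALLOC][4-37 FREE]
Op 4: c = malloc(2) -> c = 4; heap: [0-3 ALLOC][4-5 ALLOC][6-37 FREE]
Op 5: c = realloc(c, 19) -> c = 4; heap: [0-3 ALLOC][4-22 ALLOC][23-37 FREE]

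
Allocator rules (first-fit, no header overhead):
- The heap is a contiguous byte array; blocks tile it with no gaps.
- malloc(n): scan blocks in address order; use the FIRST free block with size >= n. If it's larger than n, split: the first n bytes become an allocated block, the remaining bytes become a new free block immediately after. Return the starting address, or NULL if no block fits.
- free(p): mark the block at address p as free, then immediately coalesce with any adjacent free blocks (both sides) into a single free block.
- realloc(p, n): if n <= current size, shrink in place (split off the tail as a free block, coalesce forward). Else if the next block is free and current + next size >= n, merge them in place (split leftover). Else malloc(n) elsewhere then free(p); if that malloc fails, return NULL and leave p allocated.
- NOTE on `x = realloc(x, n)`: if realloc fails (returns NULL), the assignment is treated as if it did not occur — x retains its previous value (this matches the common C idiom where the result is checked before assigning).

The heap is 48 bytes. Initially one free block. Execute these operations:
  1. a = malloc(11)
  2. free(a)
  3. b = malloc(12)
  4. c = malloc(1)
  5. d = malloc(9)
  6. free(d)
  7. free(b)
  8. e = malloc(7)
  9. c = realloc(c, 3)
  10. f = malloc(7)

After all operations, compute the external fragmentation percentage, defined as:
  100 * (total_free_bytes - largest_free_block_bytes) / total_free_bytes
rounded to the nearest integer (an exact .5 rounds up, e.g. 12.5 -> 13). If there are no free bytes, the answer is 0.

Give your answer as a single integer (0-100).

Op 1: a = malloc(11) -> a = 0; heap: [0-10 ALLOC][11-47 FREE]
Op 2: free(a) -> (freed a); heap: [0-47 FREE]
Op 3: b = malloc(12) -> b = 0; heap: [0-11 ALLOC][12-47 FREE]
Op 4: c = malloc(1) -> c = 12; heap: [0-11 ALLOC][12-12 ALLOC][13-47 FREE]
Op 5: d = malloc(9) -> d = 13; heap: [0-11 ALLOC][12-12 ALLOC][13-21 ALLOC][22-47 FREE]
Op 6: free(d) -> (freed d); heap: [0-11 ALLOC][12-12 ALLOC][13-47 FREE]
Op 7: free(b) -> (freed b); heap: [0-11 FREE][12-12 ALLOC][13-47 FREE]
Op 8: e = malloc(7) -> e = 0; heap: [0-6 ALLOC][7-11 FREE][12-12 ALLOC][13-47 FREE]
Op 9: c = realloc(c, 3) -> c = 12; heap: [0-6 ALLOC][7-11 FREE][12-14 ALLOC][15-47 FREE]
Op 10: f = malloc(7) -> f = 15; heap: [0-6 ALLOC][7-11 FREE][12-14 ALLOC][15-21 ALLOC][22-47 FREE]
Free blocks: [5 26] total_free=31 largest=26 -> 100*(31-26)/31 = 500/31 ≈ 16.129 -> rounds to 16

Answer: 16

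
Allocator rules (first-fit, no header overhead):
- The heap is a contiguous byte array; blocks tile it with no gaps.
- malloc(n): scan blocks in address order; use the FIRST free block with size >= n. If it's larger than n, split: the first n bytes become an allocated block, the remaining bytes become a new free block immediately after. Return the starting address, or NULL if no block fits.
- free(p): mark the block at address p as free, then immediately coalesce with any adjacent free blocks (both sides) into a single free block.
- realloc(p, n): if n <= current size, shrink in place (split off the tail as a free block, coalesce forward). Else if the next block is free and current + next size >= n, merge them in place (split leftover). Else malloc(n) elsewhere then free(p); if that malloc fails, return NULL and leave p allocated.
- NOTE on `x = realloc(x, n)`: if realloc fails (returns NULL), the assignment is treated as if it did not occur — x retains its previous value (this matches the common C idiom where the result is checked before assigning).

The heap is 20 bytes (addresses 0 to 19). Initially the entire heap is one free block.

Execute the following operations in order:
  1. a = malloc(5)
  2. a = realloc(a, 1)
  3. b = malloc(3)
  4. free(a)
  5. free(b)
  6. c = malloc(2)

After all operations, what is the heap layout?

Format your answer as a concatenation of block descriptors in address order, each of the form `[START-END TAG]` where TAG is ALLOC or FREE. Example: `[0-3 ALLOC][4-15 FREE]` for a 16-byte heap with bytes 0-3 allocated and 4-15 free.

Answer: [0-1 ALLOC][2-19 FREE]

Derivation:
Op 1: a = malloc(5) -> a = 0; heap: [0-4 ALLOC][5-19 FREE]
Op 2: a = realloc(a, 1) -> a = 0; heap: [0-0 ALLOC][1-19 FREE]
Op 3: b = malloc(3) -> b = 1; heap: [0-0 ALLOC][1-3 ALLOC][4-19 FREE]
Op 4: free(a) -> (freed a); heap: [0-0 FREE][1-3 ALLOC][4-19 FREE]
Op 5: free(b) -> (freed b); heap: [0-19 FREE]
Op 6: c = malloc(2) -> c = 0; heap: [0-1 ALLOC][2-19 FREE]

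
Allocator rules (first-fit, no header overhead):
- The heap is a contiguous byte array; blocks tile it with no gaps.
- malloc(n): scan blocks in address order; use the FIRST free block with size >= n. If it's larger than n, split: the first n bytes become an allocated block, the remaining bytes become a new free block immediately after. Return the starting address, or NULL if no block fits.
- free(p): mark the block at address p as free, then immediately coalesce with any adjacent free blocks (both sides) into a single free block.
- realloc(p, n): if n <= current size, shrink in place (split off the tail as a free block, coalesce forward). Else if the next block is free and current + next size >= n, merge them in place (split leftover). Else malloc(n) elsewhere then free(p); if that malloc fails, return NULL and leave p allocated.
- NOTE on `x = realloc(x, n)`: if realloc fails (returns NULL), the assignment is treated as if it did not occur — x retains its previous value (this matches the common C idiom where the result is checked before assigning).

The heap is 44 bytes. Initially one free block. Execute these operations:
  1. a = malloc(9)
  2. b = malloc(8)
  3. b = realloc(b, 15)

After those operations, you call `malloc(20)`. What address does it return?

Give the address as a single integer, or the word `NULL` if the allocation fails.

Op 1: a = malloc(9) -> a = 0; heap: [0-8 ALLOC][9-43 FREE]
Op 2: b = malloc(8) -> b = 9; heap: [0-8 ALLOC][9-16 ALLOC][17-43 FREE]
Op 3: b = realloc(b, 15) -> b = 9; heap: [0-8 ALLOC][9-23 ALLOC][24-43 FREE]
malloc(20): first-fit scan over [0-8 ALLOC][9-23 ALLOC][24-43 FREE] -> 24

Answer: 24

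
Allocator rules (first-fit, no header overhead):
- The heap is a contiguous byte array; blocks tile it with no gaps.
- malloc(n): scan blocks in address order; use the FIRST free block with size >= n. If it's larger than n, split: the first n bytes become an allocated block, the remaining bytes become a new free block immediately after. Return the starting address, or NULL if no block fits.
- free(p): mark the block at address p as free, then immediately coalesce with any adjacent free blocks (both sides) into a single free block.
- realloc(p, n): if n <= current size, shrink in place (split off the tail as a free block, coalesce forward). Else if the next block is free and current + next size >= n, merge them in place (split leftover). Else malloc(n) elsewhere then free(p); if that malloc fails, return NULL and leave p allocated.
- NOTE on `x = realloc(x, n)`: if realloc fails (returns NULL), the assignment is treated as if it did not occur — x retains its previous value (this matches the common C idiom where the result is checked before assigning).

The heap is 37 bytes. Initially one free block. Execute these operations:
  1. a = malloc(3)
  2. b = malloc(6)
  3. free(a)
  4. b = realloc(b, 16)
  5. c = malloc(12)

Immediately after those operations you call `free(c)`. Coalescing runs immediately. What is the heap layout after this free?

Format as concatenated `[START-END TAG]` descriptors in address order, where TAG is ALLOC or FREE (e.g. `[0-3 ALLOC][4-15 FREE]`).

Answer: [0-2 FREE][3-18 ALLOC][19-36 FREE]

Derivation:
Op 1: a = malloc(3) -> a = 0; heap: [0-2 ALLOC][3-36 FREE]
Op 2: b = malloc(6) -> b = 3; heap: [0-2 ALLOC][3-8 ALLOC][9-36 FREE]
Op 3: free(a) -> (freed a); heap: [0-2 FREE][3-8 ALLOC][9-36 FREE]
Op 4: b = realloc(b, 16) -> b = 3; heap: [0-2 FREE][3-18 ALLOC][19-36 FREE]
Op 5: c = malloc(12) -> c = 19; heap: [0-2 FREE][3-18 ALLOC][19-30 ALLOC][31-36 FREE]
free(c): c = 19 -> block [19-30 ALLOC]; mark free, coalesce with adjacent free neighbors -> [0-2 FREE][3-18 ALLOC][19-36 FREE]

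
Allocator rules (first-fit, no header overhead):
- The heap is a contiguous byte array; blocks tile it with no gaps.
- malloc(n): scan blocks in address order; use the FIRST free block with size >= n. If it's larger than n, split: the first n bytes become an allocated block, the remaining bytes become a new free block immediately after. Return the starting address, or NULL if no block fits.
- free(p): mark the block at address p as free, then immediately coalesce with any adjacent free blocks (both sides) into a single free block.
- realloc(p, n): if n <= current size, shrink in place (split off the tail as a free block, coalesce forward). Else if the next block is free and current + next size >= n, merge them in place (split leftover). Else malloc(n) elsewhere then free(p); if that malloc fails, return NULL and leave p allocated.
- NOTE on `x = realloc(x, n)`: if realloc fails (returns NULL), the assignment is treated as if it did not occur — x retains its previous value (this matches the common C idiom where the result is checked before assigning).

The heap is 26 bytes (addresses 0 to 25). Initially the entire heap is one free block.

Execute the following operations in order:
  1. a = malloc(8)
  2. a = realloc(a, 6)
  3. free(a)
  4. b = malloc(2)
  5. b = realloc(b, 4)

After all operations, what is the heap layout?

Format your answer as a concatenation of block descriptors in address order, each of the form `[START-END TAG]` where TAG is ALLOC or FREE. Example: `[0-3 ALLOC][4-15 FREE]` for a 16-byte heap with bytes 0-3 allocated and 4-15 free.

Answer: [0-3 ALLOC][4-25 FREE]

Derivation:
Op 1: a = malloc(8) -> a = 0; heap: [0-7 ALLOC][8-25 FREE]
Op 2: a = realloc(a, 6) -> a = 0; heap: [0-5 ALLOC][6-25 FREE]
Op 3: free(a) -> (freed a); heap: [0-25 FREE]
Op 4: b = malloc(2) -> b = 0; heap: [0-1 ALLOC][2-25 FREE]
Op 5: b = realloc(b, 4) -> b = 0; heap: [0-3 ALLOC][4-25 FREE]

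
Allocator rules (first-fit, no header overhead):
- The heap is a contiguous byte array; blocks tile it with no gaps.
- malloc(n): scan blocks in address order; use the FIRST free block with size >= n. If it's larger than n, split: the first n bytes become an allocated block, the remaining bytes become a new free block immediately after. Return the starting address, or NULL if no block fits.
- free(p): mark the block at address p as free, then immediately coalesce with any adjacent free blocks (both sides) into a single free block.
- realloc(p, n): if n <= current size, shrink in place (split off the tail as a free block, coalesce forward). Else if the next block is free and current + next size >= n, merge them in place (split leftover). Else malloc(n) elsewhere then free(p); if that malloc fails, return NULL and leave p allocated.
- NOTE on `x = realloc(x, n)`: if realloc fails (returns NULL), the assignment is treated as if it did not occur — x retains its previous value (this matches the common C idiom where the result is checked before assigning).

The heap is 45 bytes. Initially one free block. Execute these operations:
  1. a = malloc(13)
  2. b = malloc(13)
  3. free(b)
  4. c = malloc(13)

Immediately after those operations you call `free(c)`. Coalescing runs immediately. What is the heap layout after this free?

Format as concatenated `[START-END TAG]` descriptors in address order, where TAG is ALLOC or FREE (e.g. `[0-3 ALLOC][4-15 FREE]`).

Op 1: a = malloc(13) -> a = 0; heap: [0-12 ALLOC][13-44 FREE]
Op 2: b = malloc(13) -> b = 13; heap: [0-12 ALLOC][13-25 ALLOC][26-44 FREE]
Op 3: free(b) -> (freed b); heap: [0-12 ALLOC][13-44 FREE]
Op 4: c = malloc(13) -> c = 13; heap: [0-12 ALLOC][13-25 ALLOC][26-44 FREE]
free(c): c = 13 -> block [13-25 ALLOC]; mark free, coalesce with adjacent free neighbors -> [0-12 ALLOC][13-44 FREE]

Answer: [0-12 ALLOC][13-44 FREE]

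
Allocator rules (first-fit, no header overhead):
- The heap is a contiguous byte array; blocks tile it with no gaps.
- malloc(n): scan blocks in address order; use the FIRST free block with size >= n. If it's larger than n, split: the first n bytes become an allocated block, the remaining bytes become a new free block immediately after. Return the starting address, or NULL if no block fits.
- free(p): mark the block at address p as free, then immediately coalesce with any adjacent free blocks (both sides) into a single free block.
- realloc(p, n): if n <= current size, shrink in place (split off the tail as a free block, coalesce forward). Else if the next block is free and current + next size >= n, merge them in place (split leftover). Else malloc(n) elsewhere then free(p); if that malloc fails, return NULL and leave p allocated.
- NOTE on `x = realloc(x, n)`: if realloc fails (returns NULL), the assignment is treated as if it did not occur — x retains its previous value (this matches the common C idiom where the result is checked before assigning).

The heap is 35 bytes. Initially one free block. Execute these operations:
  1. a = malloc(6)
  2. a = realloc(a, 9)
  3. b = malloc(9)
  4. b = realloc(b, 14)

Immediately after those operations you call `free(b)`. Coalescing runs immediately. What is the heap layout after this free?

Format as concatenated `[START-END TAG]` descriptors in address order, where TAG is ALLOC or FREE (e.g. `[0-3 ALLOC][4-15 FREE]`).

Answer: [0-8 ALLOC][9-34 FREE]

Derivation:
Op 1: a = malloc(6) -> a = 0; heap: [0-5 ALLOC][6-34 FREE]
Op 2: a = realloc(a, 9) -> a = 0; heap: [0-8 ALLOC][9-34 FREE]
Op 3: b = malloc(9) -> b = 9; heap: [0-8 ALLOC][9-17 ALLOC][18-34 FREE]
Op 4: b = realloc(b, 14) -> b = 9; heap: [0-8 ALLOC][9-22 ALLOC][23-34 FREE]
free(b): b = 9 -> block [9-22 ALLOC]; mark free, coalesce with adjacent free neighbors -> [0-8 ALLOC][9-34 FREE]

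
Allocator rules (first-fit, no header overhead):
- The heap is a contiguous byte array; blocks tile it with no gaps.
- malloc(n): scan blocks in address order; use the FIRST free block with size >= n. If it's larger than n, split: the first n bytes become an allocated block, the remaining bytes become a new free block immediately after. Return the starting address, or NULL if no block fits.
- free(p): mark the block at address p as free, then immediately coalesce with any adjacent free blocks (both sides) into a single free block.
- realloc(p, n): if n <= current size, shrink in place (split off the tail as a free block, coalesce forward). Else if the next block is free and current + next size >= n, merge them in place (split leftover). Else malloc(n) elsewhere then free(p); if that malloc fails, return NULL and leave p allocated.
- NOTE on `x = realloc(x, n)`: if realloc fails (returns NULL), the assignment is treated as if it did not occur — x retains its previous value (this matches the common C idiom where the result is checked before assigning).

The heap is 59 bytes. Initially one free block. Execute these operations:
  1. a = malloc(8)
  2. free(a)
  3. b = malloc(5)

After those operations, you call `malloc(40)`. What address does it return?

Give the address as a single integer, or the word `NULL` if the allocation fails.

Answer: 5

Derivation:
Op 1: a = malloc(8) -> a = 0; heap: [0-7 ALLOC][8-58 FREE]
Op 2: free(a) -> (freed a); heap: [0-58 FREE]
Op 3: b = malloc(5) -> b = 0; heap: [0-4 ALLOC][5-58 FREE]
malloc(40): first-fit scan over [0-4 ALLOC][5-58 FREE] -> 5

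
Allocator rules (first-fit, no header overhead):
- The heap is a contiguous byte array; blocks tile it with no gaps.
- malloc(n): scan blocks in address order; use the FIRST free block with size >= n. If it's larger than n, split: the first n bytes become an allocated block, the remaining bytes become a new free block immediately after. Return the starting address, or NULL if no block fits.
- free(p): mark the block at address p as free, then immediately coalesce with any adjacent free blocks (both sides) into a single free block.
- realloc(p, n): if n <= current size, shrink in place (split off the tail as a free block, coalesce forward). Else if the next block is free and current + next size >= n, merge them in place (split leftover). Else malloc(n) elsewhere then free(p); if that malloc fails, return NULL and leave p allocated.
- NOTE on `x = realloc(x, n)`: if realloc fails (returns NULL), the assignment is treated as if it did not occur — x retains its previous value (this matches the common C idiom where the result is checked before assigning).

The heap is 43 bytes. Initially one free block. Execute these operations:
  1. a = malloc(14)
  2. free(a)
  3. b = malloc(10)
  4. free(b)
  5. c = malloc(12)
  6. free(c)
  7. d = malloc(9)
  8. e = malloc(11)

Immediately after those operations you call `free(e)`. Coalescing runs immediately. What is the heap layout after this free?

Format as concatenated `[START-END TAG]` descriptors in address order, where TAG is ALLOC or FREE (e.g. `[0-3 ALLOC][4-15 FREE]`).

Op 1: a = malloc(14) -> a = 0; heap: [0-13 ALLOC][14-42 FREE]
Op 2: free(a) -> (freed a); heap: [0-42 FREE]
Op 3: b = malloc(10) -> b = 0; heap: [0-9 ALLOC][10-42 FREE]
Op 4: free(b) -> (freed b); heap: [0-42 FREE]
Op 5: c = malloc(12) -> c = 0; heap: [0-11 ALLOC][12-42 FREE]
Op 6: free(c) -> (freed c); heap: [0-42 FREE]
Op 7: d = malloc(9) -> d = 0; heap: [0-8 ALLOC][9-42 FREE]
Op 8: e = malloc(11) -> e = 9; heap: [0-8 ALLOC][9-19 ALLOC][20-42 FREE]
free(e): e = 9 -> block [9-19 ALLOC]; mark free, coalesce with adjacent free neighbors -> [0-8 ALLOC][9-42 FREE]

Answer: [0-8 ALLOC][9-42 FREE]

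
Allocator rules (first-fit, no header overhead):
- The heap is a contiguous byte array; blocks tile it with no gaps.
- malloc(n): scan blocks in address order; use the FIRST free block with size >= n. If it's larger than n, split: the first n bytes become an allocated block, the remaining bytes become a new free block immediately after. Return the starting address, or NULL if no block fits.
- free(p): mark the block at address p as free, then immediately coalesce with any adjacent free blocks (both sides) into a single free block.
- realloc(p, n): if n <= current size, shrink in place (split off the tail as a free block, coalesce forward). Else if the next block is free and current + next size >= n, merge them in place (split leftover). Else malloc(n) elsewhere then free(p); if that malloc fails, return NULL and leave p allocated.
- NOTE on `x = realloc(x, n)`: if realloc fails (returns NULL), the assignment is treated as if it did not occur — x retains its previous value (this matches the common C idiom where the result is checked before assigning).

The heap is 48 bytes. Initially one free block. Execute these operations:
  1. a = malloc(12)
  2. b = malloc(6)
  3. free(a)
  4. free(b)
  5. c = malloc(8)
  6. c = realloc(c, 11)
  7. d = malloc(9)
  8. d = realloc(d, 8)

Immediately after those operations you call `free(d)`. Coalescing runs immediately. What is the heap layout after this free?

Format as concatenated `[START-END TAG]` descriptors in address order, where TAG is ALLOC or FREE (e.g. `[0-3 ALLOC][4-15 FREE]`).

Answer: [0-10 ALLOC][11-47 FREE]

Derivation:
Op 1: a = malloc(12) -> a = 0; heap: [0-11 ALLOC][12-47 FREE]
Op 2: b = malloc(6) -> b = 12; heap: [0-11 ALLOC][12-17 ALLOC][18-47 FREE]
Op 3: free(a) -> (freed a); heap: [0-11 FREE][12-17 ALLOC][18-47 FREE]
Op 4: free(b) -> (freed b); heap: [0-47 FREE]
Op 5: c = malloc(8) -> c = 0; heap: [0-7 ALLOC][8-47 FREE]
Op 6: c = realloc(c, 11) -> c = 0; heap: [0-10 ALLOC][11-47 FREE]
Op 7: d = malloc(9) -> d = 11; heap: [0-10 ALLOC][11-19 ALLOC][20-47 FREE]
Op 8: d = realloc(d, 8) -> d = 11; heap: [0-10 ALLOC][11-18 ALLOC][19-47 FREE]
free(d): d = 11 -> block [11-18 ALLOC]; mark free, coalesce with adjacent free neighbors -> [0-10 ALLOC][11-47 FREE]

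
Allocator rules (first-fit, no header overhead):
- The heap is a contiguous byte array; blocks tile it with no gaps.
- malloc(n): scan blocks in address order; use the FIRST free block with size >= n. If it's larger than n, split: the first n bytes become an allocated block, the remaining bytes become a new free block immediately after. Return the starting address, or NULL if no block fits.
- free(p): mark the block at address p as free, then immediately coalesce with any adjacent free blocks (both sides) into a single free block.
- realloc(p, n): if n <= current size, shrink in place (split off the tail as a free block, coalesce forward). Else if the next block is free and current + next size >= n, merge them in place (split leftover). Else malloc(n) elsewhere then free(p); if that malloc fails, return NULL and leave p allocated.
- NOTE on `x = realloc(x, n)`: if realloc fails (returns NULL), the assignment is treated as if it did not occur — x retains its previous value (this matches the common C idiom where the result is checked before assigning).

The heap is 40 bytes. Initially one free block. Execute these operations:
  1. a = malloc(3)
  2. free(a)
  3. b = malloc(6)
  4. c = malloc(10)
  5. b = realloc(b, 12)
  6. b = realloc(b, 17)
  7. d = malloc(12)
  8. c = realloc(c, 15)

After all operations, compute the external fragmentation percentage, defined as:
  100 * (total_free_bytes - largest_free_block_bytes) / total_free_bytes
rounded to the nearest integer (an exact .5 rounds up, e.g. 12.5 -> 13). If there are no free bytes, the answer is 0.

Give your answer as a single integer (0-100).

Op 1: a = malloc(3) -> a = 0; heap: [0-2 ALLOC][3-39 FREE]
Op 2: free(a) -> (freed a); heap: [0-39 FREE]
Op 3: b = malloc(6) -> b = 0; heap: [0-5 ALLOC][6-39 FREE]
Op 4: c = malloc(10) -> c = 6; heap: [0-5 ALLOC][6-15 ALLOC][16-39 FREE]
Op 5: b = realloc(b, 12) -> b = 16; heap: [0-5 FREE][6-15 ALLOC][16-27 ALLOC][28-39 FREE]
Op 6: b = realloc(b, 17) -> b = 16; heap: [0-5 FREE][6-15 ALLOC][16-32 ALLOC][33-39 FREE]
Op 7: d = malloc(12) -> d = NULL; heap: [0-5 FREE][6-15 ALLOC][16-32 ALLOC][33-39 FREE]
Op 8: c = realloc(c, 15) -> NULL (c unchanged); heap: [0-5 FREE][6-15 ALLOC][16-32 ALLOC][33-39 FREE]
Free blocks: [6 7] total_free=13 largest=7 -> 100*(13-7)/13 = 600/13 ≈ 46.154 -> rounds to 46

Answer: 46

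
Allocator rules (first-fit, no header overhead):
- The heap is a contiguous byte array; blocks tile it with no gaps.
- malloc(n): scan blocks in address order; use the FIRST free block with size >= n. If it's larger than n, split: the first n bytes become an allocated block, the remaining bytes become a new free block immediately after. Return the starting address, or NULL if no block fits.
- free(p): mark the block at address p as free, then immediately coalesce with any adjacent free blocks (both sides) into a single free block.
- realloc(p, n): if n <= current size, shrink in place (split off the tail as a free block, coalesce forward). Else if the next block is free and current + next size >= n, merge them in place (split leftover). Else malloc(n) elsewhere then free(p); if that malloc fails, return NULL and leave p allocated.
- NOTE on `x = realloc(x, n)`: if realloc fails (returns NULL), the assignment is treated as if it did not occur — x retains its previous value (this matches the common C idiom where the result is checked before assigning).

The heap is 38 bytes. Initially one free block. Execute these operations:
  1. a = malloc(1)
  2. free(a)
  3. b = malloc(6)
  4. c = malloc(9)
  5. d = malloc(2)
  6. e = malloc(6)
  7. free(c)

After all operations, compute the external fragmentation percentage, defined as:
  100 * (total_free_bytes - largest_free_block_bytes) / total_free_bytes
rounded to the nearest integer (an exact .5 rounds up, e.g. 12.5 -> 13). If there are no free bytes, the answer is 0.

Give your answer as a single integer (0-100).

Op 1: a = malloc(1) -> a = 0; heap: [0-0 ALLOC][1-37 FREE]
Op 2: free(a) -> (freed a); heap: [0-37 FREE]
Op 3: b = malloc(6) -> b = 0; heap: [0-5 ALLOC][6-37 FREE]
Op 4: c = malloc(9) -> c = 6; heap: [0-5 ALLOC][6-14 ALLOC][15-37 FREE]
Op 5: d = malloc(2) -> d = 15; heap: [0-5 ALLOC][6-14 ALLOC][15-16 ALLOC][17-37 FREE]
Op 6: e = malloc(6) -> e = 17; heap: [0-5 ALLOC][6-14 ALLOC][15-16 ALLOC][17-22 ALLOC][23-37 FREE]
Op 7: free(c) -> (freed c); heap: [0-5 ALLOC][6-14 FREE][15-16 ALLOC][17-22 ALLOC][23-37 FREE]
Free blocks: [9 15] total_free=24 largest=15 -> 100*(24-15)/24 = 900/24 = 37.5 -> rounds to 38

Answer: 38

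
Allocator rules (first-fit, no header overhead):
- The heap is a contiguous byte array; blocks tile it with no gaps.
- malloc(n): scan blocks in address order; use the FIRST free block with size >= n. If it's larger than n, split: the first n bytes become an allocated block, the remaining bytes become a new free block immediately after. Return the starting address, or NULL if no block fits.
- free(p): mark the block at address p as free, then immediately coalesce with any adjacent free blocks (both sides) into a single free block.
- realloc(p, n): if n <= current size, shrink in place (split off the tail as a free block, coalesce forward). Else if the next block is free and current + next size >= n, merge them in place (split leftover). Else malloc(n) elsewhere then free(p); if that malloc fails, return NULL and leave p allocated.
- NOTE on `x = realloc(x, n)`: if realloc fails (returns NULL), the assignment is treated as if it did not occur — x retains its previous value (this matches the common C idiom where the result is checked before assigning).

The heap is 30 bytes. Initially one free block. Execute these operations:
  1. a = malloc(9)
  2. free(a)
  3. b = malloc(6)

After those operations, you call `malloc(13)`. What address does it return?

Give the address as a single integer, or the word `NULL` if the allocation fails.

Op 1: a = malloc(9) -> a = 0; heap: [0-8 ALLOC][9-29 FREE]
Op 2: free(a) -> (freed a); heap: [0-29 FREE]
Op 3: b = malloc(6) -> b = 0; heap: [0-5 ALLOC][6-29 FREE]
malloc(13): first-fit scan over [0-5 ALLOC][6-29 FREE] -> 6

Answer: 6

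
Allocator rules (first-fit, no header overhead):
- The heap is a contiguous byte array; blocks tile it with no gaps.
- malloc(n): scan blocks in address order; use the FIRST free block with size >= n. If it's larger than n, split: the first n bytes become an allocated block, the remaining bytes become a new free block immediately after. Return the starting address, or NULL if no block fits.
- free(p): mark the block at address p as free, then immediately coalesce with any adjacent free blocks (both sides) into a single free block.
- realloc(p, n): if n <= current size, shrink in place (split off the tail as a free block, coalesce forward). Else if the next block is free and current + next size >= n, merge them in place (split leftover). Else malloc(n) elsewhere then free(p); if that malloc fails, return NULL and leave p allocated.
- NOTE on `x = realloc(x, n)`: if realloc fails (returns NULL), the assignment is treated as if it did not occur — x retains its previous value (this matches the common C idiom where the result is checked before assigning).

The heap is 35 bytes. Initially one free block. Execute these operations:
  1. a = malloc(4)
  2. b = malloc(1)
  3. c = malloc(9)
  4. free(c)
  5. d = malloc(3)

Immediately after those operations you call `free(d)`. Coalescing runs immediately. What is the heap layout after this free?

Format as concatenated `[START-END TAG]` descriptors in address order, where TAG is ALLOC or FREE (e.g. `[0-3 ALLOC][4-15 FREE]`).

Op 1: a = malloc(4) -> a = 0; heap: [0-3 ALLOC][4-34 FREE]
Op 2: b = malloc(1) -> b = 4; heap: [0-3 ALLOC][4-4 ALLOC][5-34 FREE]
Op 3: c = malloc(9) -> c = 5; heap: [0-3 ALLOC][4-4 ALLOC][5-13 ALLOC][14-34 FREE]
Op 4: free(c) -> (freed c); heap: [0-3 ALLOC][4-4 ALLOC][5-34 FREE]
Op 5: d = malloc(3) -> d = 5; heap: [0-3 ALLOC][4-4 ALLOC][5-7 ALLOC][8-34 FREE]
free(d): d = 5 -> block [5-7 ALLOC]; mark free, coalesce with adjacent free neighbors -> [0-3 ALLOC][4-4 ALLOC][5-34 FREE]

Answer: [0-3 ALLOC][4-4 ALLOC][5-34 FREE]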